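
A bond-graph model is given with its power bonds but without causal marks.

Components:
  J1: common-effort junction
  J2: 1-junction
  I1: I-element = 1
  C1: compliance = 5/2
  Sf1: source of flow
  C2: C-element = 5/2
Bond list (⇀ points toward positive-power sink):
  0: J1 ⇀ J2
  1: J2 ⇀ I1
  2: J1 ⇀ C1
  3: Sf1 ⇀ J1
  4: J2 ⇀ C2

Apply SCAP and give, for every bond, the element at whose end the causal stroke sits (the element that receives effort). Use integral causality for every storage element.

β0 |J2
β1 |I1
β2 |J1
β3 |Sf1
β4 |J2

#3 stroke at Sf1  (source Sf1 imposes f)
#1 stroke at I1  (prefer integral on I1)
#0 stroke at J2  (J2 flow already set via bond 1)
#4 stroke at J2  (J2 flow already set via bond 1)
#2 stroke at J1  (J1 needs exactly one e-in)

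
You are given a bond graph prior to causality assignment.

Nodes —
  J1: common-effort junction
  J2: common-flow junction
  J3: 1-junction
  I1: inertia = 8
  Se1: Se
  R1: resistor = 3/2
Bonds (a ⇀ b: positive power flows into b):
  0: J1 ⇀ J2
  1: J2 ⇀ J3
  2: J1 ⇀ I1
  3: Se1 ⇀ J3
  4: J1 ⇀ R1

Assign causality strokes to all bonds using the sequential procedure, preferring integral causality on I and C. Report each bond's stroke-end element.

β3 →J3  (Se1 (Se) sets effort on bond)
β1 →J2  (J3: last free bond brings flow in)
β0 →J1  (J2: last free bond brings flow in)
β2 →I1  (J1 effort already set via bond 0)
β4 →R1  (0-jn J1 has e-setter on 0)

#0 stroke→J1
#1 stroke→J2
#2 stroke→I1
#3 stroke→J3
#4 stroke→R1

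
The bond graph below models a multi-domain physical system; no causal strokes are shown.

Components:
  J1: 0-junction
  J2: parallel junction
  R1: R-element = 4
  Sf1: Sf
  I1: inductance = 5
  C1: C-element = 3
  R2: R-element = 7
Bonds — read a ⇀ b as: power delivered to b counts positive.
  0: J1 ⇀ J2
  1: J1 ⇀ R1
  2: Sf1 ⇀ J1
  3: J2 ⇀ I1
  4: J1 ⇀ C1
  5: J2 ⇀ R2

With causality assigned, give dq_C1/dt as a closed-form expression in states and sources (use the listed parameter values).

dq_C1/dt = F_Sf1 - p_I1/5 - 11*q_C1/84

β2 |Sf1  (Sf1: flow source, stroke at near end)
β3 |I1  (I1: I, integral causality)
β4 |J1  (C1 integral (e out))
β0 |J2  (0-jn J1 has e-setter on 4)
β1 |R1  (J1: bond 4 brought effort, rest push out)
β5 |R2  (J2: bond 0 brought effort, rest push out)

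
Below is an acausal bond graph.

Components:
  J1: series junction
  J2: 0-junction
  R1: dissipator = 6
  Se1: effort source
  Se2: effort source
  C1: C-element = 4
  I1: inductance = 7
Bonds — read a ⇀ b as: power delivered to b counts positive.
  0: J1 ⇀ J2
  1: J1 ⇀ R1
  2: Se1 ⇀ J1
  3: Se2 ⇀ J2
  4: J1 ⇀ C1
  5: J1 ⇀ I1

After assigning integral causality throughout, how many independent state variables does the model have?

2  (C1, I1 all integral)

β2 stroke at J1  (Se1: effort source, stroke at far end)
β3 stroke at J2  (Se2: effort source, stroke at far end)
β0 stroke at J1  (0-jn J2 has e-setter on 3)
β4 stroke at J1  (C1 integral (e out))
β5 stroke at I1  (I1 outputs flow p/I1)
β1 stroke at J1  (J1: bond 5 brought flow, rest push out)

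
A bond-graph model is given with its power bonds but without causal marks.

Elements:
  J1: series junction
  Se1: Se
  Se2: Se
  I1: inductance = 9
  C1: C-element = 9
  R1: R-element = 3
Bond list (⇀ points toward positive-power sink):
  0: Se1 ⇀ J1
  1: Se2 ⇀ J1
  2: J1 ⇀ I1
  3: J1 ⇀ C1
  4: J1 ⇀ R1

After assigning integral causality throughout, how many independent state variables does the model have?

bond 0 |J1  (source Se1 imposes e)
bond 1 |J1  (Se2: effort source, stroke at far end)
bond 2 |I1  (prefer integral on I1)
bond 3 |J1  (J1: bond 2 brought flow, rest push out)
bond 4 |J1  (J1: bond 2 brought flow, rest push out)

2  (C1, I1 all integral)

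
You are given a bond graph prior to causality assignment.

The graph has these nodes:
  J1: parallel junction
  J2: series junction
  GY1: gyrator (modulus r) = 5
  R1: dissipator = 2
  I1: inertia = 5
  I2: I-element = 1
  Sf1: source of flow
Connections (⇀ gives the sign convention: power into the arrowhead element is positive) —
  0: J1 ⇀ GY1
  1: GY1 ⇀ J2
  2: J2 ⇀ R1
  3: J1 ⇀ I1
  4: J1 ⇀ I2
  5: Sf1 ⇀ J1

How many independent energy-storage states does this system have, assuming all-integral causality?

bond 5 stroke at Sf1  (Sf1 fixes flow; stroke at Sf1)
bond 3 stroke at I1  (prefer integral on I1)
bond 4 stroke at I2  (prefer integral on I2)
bond 0 stroke at J1  (J1 needs exactly one e-in)
bond 1 stroke at J2  (GY1 both-in/both-out from 0)
bond 2 stroke at R1  (closing 1-jn rule on J2)

2  (I1, I2 all integral)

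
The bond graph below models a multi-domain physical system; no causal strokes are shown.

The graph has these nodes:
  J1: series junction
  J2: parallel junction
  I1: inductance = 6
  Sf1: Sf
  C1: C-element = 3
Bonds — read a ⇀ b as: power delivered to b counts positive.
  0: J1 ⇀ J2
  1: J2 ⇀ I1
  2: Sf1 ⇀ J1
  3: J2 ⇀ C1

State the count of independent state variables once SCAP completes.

2  (C1, I1 all integral)

bond 2 stroke→Sf1  (Sf1 (Sf) sets flow on bond)
bond 0 stroke→J1  (common-f at J1 fixed by 2)
bond 1 stroke→I1  (prefer integral on I1)
bond 3 stroke→J2  (closing 0-jn rule on J2)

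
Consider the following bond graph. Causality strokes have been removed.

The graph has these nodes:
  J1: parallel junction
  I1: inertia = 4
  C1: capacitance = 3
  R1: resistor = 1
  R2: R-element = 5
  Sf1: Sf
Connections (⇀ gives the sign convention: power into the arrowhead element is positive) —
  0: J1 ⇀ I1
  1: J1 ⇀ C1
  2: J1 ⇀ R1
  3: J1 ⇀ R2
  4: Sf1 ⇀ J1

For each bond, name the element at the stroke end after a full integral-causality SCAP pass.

β0 stroke→I1
β1 stroke→J1
β2 stroke→R1
β3 stroke→R2
β4 stroke→Sf1

#4 stroke→Sf1  (Sf1: flow source, stroke at near end)
#0 stroke→I1  (I1 integral (f out))
#1 stroke→J1  (C1 outputs effort q/C1)
#2 stroke→R1  (J1: bond 1 brought effort, rest push out)
#3 stroke→R2  (J1: bond 1 brought effort, rest push out)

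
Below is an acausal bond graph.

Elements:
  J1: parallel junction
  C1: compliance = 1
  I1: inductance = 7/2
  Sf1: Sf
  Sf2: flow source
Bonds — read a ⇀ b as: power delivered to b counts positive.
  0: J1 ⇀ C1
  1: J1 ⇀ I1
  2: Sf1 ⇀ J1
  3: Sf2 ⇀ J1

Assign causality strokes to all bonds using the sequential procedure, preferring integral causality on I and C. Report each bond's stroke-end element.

#2 →Sf1  (source Sf1 imposes f)
#3 →Sf2  (Sf2 (Sf) sets flow on bond)
#0 →J1  (prefer integral on C1)
#1 →I1  (common-e at J1 fixed by 0)

#0 |J1
#1 |I1
#2 |Sf1
#3 |Sf2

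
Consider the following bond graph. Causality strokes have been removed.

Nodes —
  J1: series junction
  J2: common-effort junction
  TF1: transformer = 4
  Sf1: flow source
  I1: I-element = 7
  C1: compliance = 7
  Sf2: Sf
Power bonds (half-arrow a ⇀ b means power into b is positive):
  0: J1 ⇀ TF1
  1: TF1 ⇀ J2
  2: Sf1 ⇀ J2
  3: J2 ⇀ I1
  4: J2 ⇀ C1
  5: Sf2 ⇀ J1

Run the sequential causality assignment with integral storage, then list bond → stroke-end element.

β2 stroke→Sf1  (source Sf1 imposes f)
β5 stroke→Sf2  (Sf2: flow source, stroke at near end)
β0 stroke→J1  (1-jn J1 has f-setter on 5)
β1 stroke→TF1  (through TF1, causality passes straight; one stroke at TF1)
β3 stroke→I1  (I1 outputs flow p/I1)
β4 stroke→J2  (J2: last free bond brings effort in)

β0 →J1
β1 →TF1
β2 →Sf1
β3 →I1
β4 →J2
β5 →Sf2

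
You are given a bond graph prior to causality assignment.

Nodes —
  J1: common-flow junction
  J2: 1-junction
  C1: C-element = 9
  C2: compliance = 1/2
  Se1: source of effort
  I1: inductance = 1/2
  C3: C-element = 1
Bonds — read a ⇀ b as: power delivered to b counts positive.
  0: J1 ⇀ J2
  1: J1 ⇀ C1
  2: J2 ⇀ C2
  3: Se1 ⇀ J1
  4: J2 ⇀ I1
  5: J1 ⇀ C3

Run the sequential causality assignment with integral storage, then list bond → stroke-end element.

β3 stroke→J1  (Se1: effort source, stroke at far end)
β1 stroke→J1  (C1 integral (e out))
β2 stroke→J2  (C2 outputs effort q/C2)
β4 stroke→I1  (I1: I, integral causality)
β0 stroke→J2  (common-f at J2 fixed by 4)
β5 stroke→J1  (J1 flow already set via bond 0)

bond 0 stroke at J2
bond 1 stroke at J1
bond 2 stroke at J2
bond 3 stroke at J1
bond 4 stroke at I1
bond 5 stroke at J1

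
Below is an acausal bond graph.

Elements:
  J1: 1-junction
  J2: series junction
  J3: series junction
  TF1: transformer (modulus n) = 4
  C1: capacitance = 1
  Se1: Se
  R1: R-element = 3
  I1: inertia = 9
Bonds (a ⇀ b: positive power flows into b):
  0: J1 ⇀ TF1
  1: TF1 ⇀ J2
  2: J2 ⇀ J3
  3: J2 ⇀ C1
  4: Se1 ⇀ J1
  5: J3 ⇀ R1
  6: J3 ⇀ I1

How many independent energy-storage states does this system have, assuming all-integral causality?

bond 4 |J1  (Se1 (Se) sets effort on bond)
bond 0 |TF1  (J1: last free bond brings flow in)
bond 1 |J2  (TF1: transformer flips bond 0)
bond 3 |J2  (C1 integral (e out))
bond 2 |J3  (J2 needs exactly one f-in)
bond 6 |I1  (prefer integral on I1)
bond 5 |J3  (1-jn J3 has f-setter on 6)

2  (C1, I1 all integral)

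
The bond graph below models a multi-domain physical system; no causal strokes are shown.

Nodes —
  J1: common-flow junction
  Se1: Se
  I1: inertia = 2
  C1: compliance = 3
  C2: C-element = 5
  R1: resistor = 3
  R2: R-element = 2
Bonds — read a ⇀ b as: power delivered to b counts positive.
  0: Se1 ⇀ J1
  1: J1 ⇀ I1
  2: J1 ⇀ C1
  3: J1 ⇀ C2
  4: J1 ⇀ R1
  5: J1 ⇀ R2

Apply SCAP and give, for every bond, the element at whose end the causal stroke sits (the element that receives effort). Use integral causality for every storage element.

b0 stroke at J1  (Se1 fixes effort; stroke away)
b1 stroke at I1  (I1: I, integral causality)
b2 stroke at J1  (J1 flow already set via bond 1)
b3 stroke at J1  (J1 flow already set via bond 1)
b4 stroke at J1  (J1: bond 1 brought flow, rest push out)
b5 stroke at J1  (1-jn J1 has f-setter on 1)

β0 stroke→J1
β1 stroke→I1
β2 stroke→J1
β3 stroke→J1
β4 stroke→J1
β5 stroke→J1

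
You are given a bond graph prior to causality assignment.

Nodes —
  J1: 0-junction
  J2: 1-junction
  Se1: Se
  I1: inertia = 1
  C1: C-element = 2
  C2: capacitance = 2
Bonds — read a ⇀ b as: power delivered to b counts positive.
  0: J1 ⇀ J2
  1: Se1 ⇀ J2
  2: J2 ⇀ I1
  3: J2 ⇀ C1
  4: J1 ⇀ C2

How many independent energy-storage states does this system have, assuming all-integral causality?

#1 →J2  (Se1 (Se) sets effort on bond)
#2 →I1  (I1: I, integral causality)
#0 →J2  (J2 flow already set via bond 2)
#3 →J2  (J2 flow already set via bond 2)
#4 →J1  (only one effort-in slot at J1)

3  (C1, C2, I1 all integral)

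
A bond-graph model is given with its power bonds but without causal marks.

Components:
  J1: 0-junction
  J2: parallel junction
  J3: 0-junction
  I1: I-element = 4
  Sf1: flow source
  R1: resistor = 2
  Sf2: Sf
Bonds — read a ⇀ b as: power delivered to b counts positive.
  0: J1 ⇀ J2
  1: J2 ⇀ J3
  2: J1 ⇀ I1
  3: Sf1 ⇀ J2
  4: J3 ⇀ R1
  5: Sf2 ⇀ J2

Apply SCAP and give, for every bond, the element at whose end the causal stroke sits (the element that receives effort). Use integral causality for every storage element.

β0 stroke→J1
β1 stroke→J2
β2 stroke→I1
β3 stroke→Sf1
β4 stroke→J3
β5 stroke→Sf2

b3 →Sf1  (Sf1 fixes flow; stroke at Sf1)
b5 →Sf2  (Sf2 (Sf) sets flow on bond)
b2 →I1  (prefer integral on I1)
b0 →J1  (closing 0-jn rule on J1)
b1 →J2  (only one effort-in slot at J2)
b4 →J3  (only one effort-in slot at J3)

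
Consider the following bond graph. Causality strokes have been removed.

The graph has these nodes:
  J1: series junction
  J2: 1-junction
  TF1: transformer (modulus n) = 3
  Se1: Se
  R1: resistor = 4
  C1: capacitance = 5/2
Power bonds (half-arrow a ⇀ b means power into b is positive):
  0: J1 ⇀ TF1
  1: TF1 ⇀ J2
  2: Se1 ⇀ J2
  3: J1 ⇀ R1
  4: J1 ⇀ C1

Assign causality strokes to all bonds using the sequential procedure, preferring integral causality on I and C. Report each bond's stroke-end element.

bond 2 →J2  (Se1: effort source, stroke at far end)
bond 1 →TF1  (closing 1-jn rule on J2)
bond 0 →J1  (TF1: transformer flips bond 1)
bond 4 →J1  (C1 integral (e out))
bond 3 →R1  (J1 needs exactly one f-in)

bond 0 stroke→J1
bond 1 stroke→TF1
bond 2 stroke→J2
bond 3 stroke→R1
bond 4 stroke→J1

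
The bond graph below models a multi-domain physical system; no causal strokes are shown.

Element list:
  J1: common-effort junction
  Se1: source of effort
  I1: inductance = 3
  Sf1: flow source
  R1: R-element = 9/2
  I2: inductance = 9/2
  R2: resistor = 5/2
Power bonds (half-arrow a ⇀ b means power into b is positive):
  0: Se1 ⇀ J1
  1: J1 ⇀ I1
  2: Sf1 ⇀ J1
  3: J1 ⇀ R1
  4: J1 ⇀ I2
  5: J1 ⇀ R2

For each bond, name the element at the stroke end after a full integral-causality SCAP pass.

β0 stroke→J1
β1 stroke→I1
β2 stroke→Sf1
β3 stroke→R1
β4 stroke→I2
β5 stroke→R2

b0 stroke→J1  (Se1 (Se) sets effort on bond)
b2 stroke→Sf1  (Sf1: flow source, stroke at near end)
b1 stroke→I1  (J1 effort already set via bond 0)
b3 stroke→R1  (J1: bond 0 brought effort, rest push out)
b4 stroke→I2  (J1 effort already set via bond 0)
b5 stroke→R2  (0-jn J1 has e-setter on 0)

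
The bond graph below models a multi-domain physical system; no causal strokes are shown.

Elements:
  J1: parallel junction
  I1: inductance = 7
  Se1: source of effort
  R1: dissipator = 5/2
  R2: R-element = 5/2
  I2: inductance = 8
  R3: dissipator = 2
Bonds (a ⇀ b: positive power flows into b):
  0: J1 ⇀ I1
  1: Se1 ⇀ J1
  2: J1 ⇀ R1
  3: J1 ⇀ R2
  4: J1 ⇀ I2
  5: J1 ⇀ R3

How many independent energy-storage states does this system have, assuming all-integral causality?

bond 1 stroke→J1  (Se1 fixes effort; stroke away)
bond 0 stroke→I1  (0-jn J1 has e-setter on 1)
bond 2 stroke→R1  (common-e at J1 fixed by 1)
bond 3 stroke→R2  (J1 effort already set via bond 1)
bond 4 stroke→I2  (common-e at J1 fixed by 1)
bond 5 stroke→R3  (0-jn J1 has e-setter on 1)

2  (I1, I2 all integral)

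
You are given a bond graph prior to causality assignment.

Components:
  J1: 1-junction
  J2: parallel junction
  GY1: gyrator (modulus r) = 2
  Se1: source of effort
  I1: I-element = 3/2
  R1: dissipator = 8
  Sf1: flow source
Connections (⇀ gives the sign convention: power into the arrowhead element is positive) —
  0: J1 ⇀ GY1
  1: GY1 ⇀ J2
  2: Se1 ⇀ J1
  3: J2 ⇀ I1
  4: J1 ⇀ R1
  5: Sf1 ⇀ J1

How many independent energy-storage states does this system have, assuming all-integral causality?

1  (I1 all integral)

#2 stroke at J1  (Se1 (Se) sets effort on bond)
#5 stroke at Sf1  (source Sf1 imposes f)
#0 stroke at J1  (1-jn J1 has f-setter on 5)
#4 stroke at J1  (J1: bond 5 brought flow, rest push out)
#1 stroke at J2  (through GY1, causality inverts; strokes same side of GY1)
#3 stroke at I1  (J2: bond 1 brought effort, rest push out)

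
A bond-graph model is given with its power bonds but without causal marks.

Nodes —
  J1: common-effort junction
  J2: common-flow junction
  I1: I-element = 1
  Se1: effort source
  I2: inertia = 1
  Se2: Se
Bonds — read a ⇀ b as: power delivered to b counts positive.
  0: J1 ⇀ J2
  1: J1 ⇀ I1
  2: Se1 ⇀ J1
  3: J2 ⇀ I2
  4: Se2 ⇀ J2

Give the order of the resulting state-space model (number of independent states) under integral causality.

2  (I1, I2 all integral)

β2 |J1  (Se1: effort source, stroke at far end)
β4 |J2  (Se2 fixes effort; stroke away)
β0 |J2  (J1 effort already set via bond 2)
β1 |I1  (common-e at J1 fixed by 2)
β3 |I2  (closing 1-jn rule on J2)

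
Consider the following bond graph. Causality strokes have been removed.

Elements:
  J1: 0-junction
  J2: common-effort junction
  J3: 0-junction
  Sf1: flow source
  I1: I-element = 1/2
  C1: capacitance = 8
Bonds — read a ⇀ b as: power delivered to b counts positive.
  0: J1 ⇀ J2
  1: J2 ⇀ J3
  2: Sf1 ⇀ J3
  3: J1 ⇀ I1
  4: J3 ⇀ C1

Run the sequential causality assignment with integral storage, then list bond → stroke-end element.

bond 0 stroke at J1
bond 1 stroke at J2
bond 2 stroke at Sf1
bond 3 stroke at I1
bond 4 stroke at J3

#2 stroke→Sf1  (source Sf1 imposes f)
#3 stroke→I1  (I1: I, integral causality)
#0 stroke→J1  (closing 0-jn rule on J1)
#1 stroke→J2  (only one effort-in slot at J2)
#4 stroke→J3  (only one effort-in slot at J3)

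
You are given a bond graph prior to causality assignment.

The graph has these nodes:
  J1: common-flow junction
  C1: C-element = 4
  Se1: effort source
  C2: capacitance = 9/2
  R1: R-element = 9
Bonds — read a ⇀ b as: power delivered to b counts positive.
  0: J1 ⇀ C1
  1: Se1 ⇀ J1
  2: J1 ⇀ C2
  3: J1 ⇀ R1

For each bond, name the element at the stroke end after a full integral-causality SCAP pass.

#0 stroke at J1
#1 stroke at J1
#2 stroke at J1
#3 stroke at R1

bond 1 →J1  (source Se1 imposes e)
bond 0 →J1  (C1 integral (e out))
bond 2 →J1  (prefer integral on C2)
bond 3 →R1  (J1 needs exactly one f-in)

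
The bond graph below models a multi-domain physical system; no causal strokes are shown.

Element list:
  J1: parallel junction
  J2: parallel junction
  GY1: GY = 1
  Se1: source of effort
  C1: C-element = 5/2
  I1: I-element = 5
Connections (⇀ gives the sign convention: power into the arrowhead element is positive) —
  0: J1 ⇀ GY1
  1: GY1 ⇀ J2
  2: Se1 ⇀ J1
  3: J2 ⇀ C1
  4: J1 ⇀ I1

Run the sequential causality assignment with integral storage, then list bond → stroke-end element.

#2 →J1  (Se1 fixes effort; stroke away)
#0 →GY1  (J1: bond 2 brought effort, rest push out)
#4 →I1  (common-e at J1 fixed by 2)
#1 →GY1  (through GY1, causality inverts; strokes same side of GY1)
#3 →J2  (only one effort-in slot at J2)

β0 →GY1
β1 →GY1
β2 →J1
β3 →J2
β4 →I1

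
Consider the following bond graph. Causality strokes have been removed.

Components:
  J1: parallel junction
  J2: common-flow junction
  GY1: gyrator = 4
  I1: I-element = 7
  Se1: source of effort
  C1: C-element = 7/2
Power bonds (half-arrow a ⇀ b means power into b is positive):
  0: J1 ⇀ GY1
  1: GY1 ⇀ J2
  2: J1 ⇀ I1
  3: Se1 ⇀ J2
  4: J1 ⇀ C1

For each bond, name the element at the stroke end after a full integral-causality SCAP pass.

#3 →J2  (Se1 (Se) sets effort on bond)
#1 →GY1  (J2: last free bond brings flow in)
#0 →GY1  (through GY1, causality inverts; strokes same side of GY1)
#2 →I1  (prefer integral on I1)
#4 →J1  (closing 0-jn rule on J1)

bond 0 stroke at GY1
bond 1 stroke at GY1
bond 2 stroke at I1
bond 3 stroke at J2
bond 4 stroke at J1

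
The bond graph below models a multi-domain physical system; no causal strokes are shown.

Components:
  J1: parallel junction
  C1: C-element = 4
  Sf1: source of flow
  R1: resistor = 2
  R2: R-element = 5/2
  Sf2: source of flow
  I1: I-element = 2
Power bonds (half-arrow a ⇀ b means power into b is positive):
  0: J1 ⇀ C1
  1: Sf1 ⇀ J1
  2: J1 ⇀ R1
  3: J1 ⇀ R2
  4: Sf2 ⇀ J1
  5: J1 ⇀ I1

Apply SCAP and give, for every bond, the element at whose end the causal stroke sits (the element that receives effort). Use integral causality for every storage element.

#1 stroke at Sf1  (Sf1 fixes flow; stroke at Sf1)
#4 stroke at Sf2  (source Sf2 imposes f)
#0 stroke at J1  (C1: C, integral causality)
#2 stroke at R1  (common-e at J1 fixed by 0)
#3 stroke at R2  (J1 effort already set via bond 0)
#5 stroke at I1  (0-jn J1 has e-setter on 0)

#0 →J1
#1 →Sf1
#2 →R1
#3 →R2
#4 →Sf2
#5 →I1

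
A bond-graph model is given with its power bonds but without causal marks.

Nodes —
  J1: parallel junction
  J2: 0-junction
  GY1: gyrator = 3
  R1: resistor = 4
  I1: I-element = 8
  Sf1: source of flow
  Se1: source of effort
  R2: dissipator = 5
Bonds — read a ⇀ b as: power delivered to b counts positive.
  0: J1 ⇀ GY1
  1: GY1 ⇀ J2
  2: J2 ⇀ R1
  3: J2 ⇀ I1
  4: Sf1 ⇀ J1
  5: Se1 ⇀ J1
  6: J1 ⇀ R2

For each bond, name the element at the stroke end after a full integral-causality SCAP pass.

bond 0 stroke→GY1
bond 1 stroke→GY1
bond 2 stroke→J2
bond 3 stroke→I1
bond 4 stroke→Sf1
bond 5 stroke→J1
bond 6 stroke→R2

#4 |Sf1  (source Sf1 imposes f)
#5 |J1  (Se1 fixes effort; stroke away)
#0 |GY1  (0-jn J1 has e-setter on 5)
#6 |R2  (J1 effort already set via bond 5)
#1 |GY1  (GY GY1: same side as bond 0)
#3 |I1  (I1: I, integral causality)
#2 |J2  (only one effort-in slot at J2)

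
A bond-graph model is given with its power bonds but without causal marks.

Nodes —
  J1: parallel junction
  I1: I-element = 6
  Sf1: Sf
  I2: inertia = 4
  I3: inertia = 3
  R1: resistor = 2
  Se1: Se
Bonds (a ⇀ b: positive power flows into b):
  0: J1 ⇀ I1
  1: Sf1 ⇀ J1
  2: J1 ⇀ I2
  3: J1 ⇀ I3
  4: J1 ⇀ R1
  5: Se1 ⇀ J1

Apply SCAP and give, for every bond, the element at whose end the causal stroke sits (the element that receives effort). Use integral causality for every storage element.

#1 stroke at Sf1  (source Sf1 imposes f)
#5 stroke at J1  (source Se1 imposes e)
#0 stroke at I1  (0-jn J1 has e-setter on 5)
#2 stroke at I2  (common-e at J1 fixed by 5)
#3 stroke at I3  (0-jn J1 has e-setter on 5)
#4 stroke at R1  (J1 effort already set via bond 5)

bond 0 |I1
bond 1 |Sf1
bond 2 |I2
bond 3 |I3
bond 4 |R1
bond 5 |J1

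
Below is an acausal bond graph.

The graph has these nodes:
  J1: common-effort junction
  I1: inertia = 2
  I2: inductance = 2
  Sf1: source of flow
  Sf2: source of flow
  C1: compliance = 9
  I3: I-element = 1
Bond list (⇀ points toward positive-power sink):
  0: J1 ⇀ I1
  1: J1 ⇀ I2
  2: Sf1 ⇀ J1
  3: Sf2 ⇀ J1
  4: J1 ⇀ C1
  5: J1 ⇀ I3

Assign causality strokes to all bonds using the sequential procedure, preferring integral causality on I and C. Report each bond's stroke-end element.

bond 0 stroke at I1
bond 1 stroke at I2
bond 2 stroke at Sf1
bond 3 stroke at Sf2
bond 4 stroke at J1
bond 5 stroke at I3

β2 stroke→Sf1  (Sf1 fixes flow; stroke at Sf1)
β3 stroke→Sf2  (Sf2 fixes flow; stroke at Sf2)
β0 stroke→I1  (I1: I, integral causality)
β1 stroke→I2  (I2 outputs flow p/I2)
β4 stroke→J1  (C1 integral (e out))
β5 stroke→I3  (0-jn J1 has e-setter on 4)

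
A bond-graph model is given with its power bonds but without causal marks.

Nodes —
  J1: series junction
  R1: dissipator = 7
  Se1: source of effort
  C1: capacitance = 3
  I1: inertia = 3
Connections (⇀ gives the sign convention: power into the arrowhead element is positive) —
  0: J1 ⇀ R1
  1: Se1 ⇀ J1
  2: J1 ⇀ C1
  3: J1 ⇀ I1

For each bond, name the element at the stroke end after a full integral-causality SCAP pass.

bond 0 |J1
bond 1 |J1
bond 2 |J1
bond 3 |I1

bond 1 stroke at J1  (Se1 (Se) sets effort on bond)
bond 2 stroke at J1  (C1 outputs effort q/C1)
bond 3 stroke at I1  (I1 outputs flow p/I1)
bond 0 stroke at J1  (J1 flow already set via bond 3)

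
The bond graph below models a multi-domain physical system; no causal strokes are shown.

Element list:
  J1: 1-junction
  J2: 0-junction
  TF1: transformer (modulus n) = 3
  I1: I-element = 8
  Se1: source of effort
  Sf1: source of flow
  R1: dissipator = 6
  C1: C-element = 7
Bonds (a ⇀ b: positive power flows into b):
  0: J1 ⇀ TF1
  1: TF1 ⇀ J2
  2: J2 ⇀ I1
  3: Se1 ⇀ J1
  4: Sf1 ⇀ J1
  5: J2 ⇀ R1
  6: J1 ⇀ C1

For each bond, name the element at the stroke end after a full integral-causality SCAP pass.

bond 3 stroke at J1  (source Se1 imposes e)
bond 4 stroke at Sf1  (Sf1 (Sf) sets flow on bond)
bond 0 stroke at J1  (common-f at J1 fixed by 4)
bond 6 stroke at J1  (J1 flow already set via bond 4)
bond 1 stroke at TF1  (TF1: transformer flips bond 0)
bond 2 stroke at I1  (I1 outputs flow p/I1)
bond 5 stroke at J2  (only one effort-in slot at J2)

bond 0 →J1
bond 1 →TF1
bond 2 →I1
bond 3 →J1
bond 4 →Sf1
bond 5 →J2
bond 6 →J1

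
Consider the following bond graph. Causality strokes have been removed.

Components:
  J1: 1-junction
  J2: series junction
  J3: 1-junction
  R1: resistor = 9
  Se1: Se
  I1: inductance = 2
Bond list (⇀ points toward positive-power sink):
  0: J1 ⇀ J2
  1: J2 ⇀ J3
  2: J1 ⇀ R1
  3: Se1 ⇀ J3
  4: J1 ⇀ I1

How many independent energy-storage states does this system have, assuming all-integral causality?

1  (I1 all integral)

bond 3 |J3  (Se1: effort source, stroke at far end)
bond 1 |J2  (J3 needs exactly one f-in)
bond 0 |J1  (J2 needs exactly one f-in)
bond 4 |I1  (I1 outputs flow p/I1)
bond 2 |J1  (J1: bond 4 brought flow, rest push out)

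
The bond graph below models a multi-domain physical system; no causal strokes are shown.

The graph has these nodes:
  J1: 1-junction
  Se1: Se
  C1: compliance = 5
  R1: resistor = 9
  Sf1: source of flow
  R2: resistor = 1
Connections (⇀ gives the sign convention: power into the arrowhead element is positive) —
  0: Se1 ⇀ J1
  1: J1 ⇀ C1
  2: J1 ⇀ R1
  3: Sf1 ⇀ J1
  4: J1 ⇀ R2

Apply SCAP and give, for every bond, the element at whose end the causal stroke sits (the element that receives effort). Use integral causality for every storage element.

bond 0 |J1
bond 1 |J1
bond 2 |J1
bond 3 |Sf1
bond 4 |J1

b0 stroke at J1  (source Se1 imposes e)
b3 stroke at Sf1  (Sf1: flow source, stroke at near end)
b1 stroke at J1  (J1 flow already set via bond 3)
b2 stroke at J1  (J1 flow already set via bond 3)
b4 stroke at J1  (1-jn J1 has f-setter on 3)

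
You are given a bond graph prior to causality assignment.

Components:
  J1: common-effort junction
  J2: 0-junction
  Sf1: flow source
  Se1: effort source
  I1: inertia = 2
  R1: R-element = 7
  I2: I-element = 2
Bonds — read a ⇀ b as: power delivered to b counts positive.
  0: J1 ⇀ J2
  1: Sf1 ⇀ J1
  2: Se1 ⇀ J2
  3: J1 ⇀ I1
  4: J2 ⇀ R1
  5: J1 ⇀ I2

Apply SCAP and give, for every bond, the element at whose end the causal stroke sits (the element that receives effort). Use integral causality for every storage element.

β0 stroke→J1
β1 stroke→Sf1
β2 stroke→J2
β3 stroke→I1
β4 stroke→R1
β5 stroke→I2

b1 |Sf1  (Sf1: flow source, stroke at near end)
b2 |J2  (Se1 (Se) sets effort on bond)
b0 |J1  (J2 effort already set via bond 2)
b4 |R1  (common-e at J2 fixed by 2)
b3 |I1  (J1 effort already set via bond 0)
b5 |I2  (0-jn J1 has e-setter on 0)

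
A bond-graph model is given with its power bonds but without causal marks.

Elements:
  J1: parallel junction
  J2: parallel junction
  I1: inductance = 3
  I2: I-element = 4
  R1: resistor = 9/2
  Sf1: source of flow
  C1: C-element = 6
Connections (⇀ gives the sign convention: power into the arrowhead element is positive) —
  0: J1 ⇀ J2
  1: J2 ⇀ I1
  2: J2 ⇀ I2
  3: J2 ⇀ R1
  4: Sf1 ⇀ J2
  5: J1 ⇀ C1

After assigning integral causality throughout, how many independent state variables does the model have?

3  (C1, I1, I2 all integral)

b4 →Sf1  (source Sf1 imposes f)
b1 →I1  (I1 integral (f out))
b2 →I2  (I2 outputs flow p/I2)
b5 →J1  (C1: C, integral causality)
b0 →J2  (0-jn J1 has e-setter on 5)
b3 →R1  (common-e at J2 fixed by 0)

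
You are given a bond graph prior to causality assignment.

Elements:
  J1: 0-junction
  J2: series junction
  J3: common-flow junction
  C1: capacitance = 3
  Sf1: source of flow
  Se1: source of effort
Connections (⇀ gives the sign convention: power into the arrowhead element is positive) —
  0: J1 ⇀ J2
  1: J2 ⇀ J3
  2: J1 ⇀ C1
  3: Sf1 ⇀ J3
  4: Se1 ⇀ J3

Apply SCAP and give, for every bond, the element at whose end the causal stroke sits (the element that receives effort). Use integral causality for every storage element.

#0 |J2
#1 |J3
#2 |J1
#3 |Sf1
#4 |J3

bond 3 stroke→Sf1  (Sf1 (Sf) sets flow on bond)
bond 4 stroke→J3  (Se1 (Se) sets effort on bond)
bond 1 stroke→J3  (1-jn J3 has f-setter on 3)
bond 0 stroke→J2  (1-jn J2 has f-setter on 1)
bond 2 stroke→J1  (closing 0-jn rule on J1)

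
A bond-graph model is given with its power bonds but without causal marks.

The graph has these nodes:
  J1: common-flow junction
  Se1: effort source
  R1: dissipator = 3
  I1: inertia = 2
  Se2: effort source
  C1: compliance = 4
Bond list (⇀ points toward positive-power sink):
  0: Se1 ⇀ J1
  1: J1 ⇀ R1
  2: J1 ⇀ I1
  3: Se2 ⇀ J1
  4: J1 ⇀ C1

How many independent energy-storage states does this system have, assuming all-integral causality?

b0 →J1  (Se1: effort source, stroke at far end)
b3 →J1  (Se2: effort source, stroke at far end)
b2 →I1  (I1 outputs flow p/I1)
b1 →J1  (1-jn J1 has f-setter on 2)
b4 →J1  (1-jn J1 has f-setter on 2)

2  (C1, I1 all integral)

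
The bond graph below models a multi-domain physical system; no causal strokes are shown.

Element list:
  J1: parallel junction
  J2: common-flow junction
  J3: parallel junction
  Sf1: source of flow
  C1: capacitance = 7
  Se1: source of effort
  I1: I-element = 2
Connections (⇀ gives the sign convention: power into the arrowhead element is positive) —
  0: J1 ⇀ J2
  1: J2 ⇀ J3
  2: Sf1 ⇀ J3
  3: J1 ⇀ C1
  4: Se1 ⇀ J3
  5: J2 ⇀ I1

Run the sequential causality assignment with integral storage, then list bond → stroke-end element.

b2 stroke→Sf1  (source Sf1 imposes f)
b4 stroke→J3  (source Se1 imposes e)
b1 stroke→J2  (J3: bond 4 brought effort, rest push out)
b3 stroke→J1  (prefer integral on C1)
b0 stroke→J2  (0-jn J1 has e-setter on 3)
b5 stroke→I1  (closing 1-jn rule on J2)

#0 stroke at J2
#1 stroke at J2
#2 stroke at Sf1
#3 stroke at J1
#4 stroke at J3
#5 stroke at I1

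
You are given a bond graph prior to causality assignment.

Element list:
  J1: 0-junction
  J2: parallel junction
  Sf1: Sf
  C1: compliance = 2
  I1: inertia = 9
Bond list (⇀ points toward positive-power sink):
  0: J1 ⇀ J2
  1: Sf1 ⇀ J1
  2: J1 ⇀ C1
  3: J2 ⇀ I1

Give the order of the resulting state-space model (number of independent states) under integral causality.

b1 |Sf1  (Sf1 (Sf) sets flow on bond)
b2 |J1  (C1: C, integral causality)
b0 |J2  (J1: bond 2 brought effort, rest push out)
b3 |I1  (J2 effort already set via bond 0)

2  (C1, I1 all integral)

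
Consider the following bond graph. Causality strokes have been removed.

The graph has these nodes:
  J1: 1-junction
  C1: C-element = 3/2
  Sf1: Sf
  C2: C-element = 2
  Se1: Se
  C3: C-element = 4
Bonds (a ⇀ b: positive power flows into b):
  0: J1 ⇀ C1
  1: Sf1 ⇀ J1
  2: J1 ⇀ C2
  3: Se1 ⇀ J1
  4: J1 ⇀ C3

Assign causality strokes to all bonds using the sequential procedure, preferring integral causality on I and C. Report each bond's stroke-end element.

β1 stroke at Sf1  (source Sf1 imposes f)
β3 stroke at J1  (source Se1 imposes e)
β0 stroke at J1  (J1: bond 1 brought flow, rest push out)
β2 stroke at J1  (1-jn J1 has f-setter on 1)
β4 stroke at J1  (J1: bond 1 brought flow, rest push out)

#0 →J1
#1 →Sf1
#2 →J1
#3 →J1
#4 →J1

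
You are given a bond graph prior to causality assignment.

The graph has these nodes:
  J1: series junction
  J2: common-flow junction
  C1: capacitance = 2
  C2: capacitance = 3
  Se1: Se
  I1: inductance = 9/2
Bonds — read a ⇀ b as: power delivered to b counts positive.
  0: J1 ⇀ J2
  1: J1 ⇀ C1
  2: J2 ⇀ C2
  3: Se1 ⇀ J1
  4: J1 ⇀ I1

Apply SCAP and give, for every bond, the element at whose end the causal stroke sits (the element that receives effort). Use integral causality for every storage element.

b3 →J1  (Se1 (Se) sets effort on bond)
b1 →J1  (C1 integral (e out))
b2 →J2  (C2 outputs effort q/C2)
b0 →J1  (only one flow-in slot at J2)
b4 →I1  (J1 needs exactly one f-in)

β0 |J1
β1 |J1
β2 |J2
β3 |J1
β4 |I1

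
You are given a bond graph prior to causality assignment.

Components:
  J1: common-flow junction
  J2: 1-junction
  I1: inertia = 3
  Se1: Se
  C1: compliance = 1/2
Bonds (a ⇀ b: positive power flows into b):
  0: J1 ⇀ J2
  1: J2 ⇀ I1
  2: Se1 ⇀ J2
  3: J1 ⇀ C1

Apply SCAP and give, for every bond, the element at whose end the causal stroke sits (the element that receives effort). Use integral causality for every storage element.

β2 stroke→J2  (Se1 (Se) sets effort on bond)
β1 stroke→I1  (I1 outputs flow p/I1)
β0 stroke→J2  (J2 flow already set via bond 1)
β3 stroke→J1  (1-jn J1 has f-setter on 0)

b0 →J2
b1 →I1
b2 →J2
b3 →J1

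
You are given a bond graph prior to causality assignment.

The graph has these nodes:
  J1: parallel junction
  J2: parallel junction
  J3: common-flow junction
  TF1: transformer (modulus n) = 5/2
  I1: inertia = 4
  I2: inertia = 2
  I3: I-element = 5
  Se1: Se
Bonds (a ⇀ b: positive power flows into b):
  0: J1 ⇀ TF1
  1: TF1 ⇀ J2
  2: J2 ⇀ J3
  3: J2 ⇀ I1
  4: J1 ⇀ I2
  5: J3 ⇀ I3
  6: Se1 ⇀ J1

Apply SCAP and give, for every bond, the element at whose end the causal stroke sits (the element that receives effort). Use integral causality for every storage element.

#0 stroke→TF1
#1 stroke→J2
#2 stroke→J3
#3 stroke→I1
#4 stroke→I2
#5 stroke→I3
#6 stroke→J1

b6 stroke at J1  (Se1 (Se) sets effort on bond)
b0 stroke at TF1  (J1 effort already set via bond 6)
b4 stroke at I2  (J1: bond 6 brought effort, rest push out)
b1 stroke at J2  (TF1: transformer flips bond 0)
b2 stroke at J3  (J2: bond 1 brought effort, rest push out)
b3 stroke at I1  (J2 effort already set via bond 1)
b5 stroke at I3  (closing 1-jn rule on J3)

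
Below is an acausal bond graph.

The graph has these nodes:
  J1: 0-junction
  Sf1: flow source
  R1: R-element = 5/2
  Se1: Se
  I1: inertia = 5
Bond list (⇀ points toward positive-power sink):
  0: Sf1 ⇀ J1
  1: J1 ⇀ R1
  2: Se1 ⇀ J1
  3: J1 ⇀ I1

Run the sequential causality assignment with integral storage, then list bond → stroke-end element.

β0 →Sf1  (Sf1 (Sf) sets flow on bond)
β2 →J1  (Se1 (Se) sets effort on bond)
β1 →R1  (0-jn J1 has e-setter on 2)
β3 →I1  (J1: bond 2 brought effort, rest push out)

b0 stroke at Sf1
b1 stroke at R1
b2 stroke at J1
b3 stroke at I1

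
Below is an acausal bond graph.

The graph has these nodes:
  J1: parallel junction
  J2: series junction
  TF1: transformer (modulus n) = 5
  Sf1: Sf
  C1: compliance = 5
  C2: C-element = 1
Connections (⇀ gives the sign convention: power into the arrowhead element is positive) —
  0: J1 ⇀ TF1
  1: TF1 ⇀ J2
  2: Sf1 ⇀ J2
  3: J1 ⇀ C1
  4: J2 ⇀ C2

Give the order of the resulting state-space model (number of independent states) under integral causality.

#2 |Sf1  (Sf1: flow source, stroke at near end)
#1 |J2  (1-jn J2 has f-setter on 2)
#4 |J2  (J2 flow already set via bond 2)
#0 |TF1  (TF1: transformer flips bond 1)
#3 |J1  (J1: last free bond brings effort in)

2  (C1, C2 all integral)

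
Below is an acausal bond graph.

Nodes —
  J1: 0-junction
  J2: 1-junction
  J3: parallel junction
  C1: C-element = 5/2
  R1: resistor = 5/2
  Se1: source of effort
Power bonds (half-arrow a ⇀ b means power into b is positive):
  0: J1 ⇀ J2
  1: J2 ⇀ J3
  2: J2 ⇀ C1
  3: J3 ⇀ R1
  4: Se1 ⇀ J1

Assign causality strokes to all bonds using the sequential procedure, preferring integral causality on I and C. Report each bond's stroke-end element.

b4 |J1  (source Se1 imposes e)
b0 |J2  (common-e at J1 fixed by 4)
b2 |J2  (C1 outputs effort q/C1)
b1 |J3  (J2 needs exactly one f-in)
b3 |R1  (common-e at J3 fixed by 1)

β0 |J2
β1 |J3
β2 |J2
β3 |R1
β4 |J1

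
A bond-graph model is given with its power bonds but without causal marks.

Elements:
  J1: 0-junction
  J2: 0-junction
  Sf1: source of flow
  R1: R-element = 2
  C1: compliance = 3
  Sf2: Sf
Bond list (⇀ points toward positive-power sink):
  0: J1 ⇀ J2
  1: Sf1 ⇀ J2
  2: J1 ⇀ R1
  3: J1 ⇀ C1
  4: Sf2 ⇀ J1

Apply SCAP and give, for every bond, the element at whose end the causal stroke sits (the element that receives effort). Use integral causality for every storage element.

β0 stroke at J2
β1 stroke at Sf1
β2 stroke at R1
β3 stroke at J1
β4 stroke at Sf2

bond 1 →Sf1  (Sf1: flow source, stroke at near end)
bond 4 →Sf2  (Sf2: flow source, stroke at near end)
bond 0 →J2  (only one effort-in slot at J2)
bond 3 →J1  (C1: C, integral causality)
bond 2 →R1  (common-e at J1 fixed by 3)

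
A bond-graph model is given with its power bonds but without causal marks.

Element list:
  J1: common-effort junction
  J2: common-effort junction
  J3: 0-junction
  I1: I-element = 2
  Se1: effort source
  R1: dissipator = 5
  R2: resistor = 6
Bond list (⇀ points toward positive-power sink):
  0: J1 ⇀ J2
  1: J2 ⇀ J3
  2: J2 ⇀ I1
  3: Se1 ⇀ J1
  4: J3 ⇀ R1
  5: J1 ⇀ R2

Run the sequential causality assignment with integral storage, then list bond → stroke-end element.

β0 |J2
β1 |J3
β2 |I1
β3 |J1
β4 |R1
β5 |R2

b3 |J1  (Se1 (Se) sets effort on bond)
b0 |J2  (common-e at J1 fixed by 3)
b5 |R2  (common-e at J1 fixed by 3)
b1 |J3  (0-jn J2 has e-setter on 0)
b2 |I1  (J2: bond 0 brought effort, rest push out)
b4 |R1  (J3 effort already set via bond 1)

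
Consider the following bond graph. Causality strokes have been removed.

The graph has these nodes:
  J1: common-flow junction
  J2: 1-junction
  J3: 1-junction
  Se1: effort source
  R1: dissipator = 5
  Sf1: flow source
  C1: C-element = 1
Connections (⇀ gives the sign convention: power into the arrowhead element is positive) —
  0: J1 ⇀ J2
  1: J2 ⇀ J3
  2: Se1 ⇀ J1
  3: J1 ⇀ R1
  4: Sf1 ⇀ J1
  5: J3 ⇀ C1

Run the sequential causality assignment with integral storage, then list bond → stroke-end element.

b0 stroke→J1
b1 stroke→J2
b2 stroke→J1
b3 stroke→J1
b4 stroke→Sf1
b5 stroke→J3

b2 →J1  (source Se1 imposes e)
b4 →Sf1  (Sf1: flow source, stroke at near end)
b0 →J1  (1-jn J1 has f-setter on 4)
b3 →J1  (1-jn J1 has f-setter on 4)
b1 →J2  (1-jn J2 has f-setter on 0)
b5 →J3  (J3 flow already set via bond 1)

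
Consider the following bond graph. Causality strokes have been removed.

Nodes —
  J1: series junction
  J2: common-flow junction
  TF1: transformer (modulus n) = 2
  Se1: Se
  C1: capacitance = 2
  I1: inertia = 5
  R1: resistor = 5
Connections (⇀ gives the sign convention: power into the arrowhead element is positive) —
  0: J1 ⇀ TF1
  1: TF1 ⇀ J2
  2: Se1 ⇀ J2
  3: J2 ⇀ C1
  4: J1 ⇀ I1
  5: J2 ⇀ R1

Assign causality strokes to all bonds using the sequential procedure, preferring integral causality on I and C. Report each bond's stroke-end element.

bond 0 |J1
bond 1 |TF1
bond 2 |J2
bond 3 |J2
bond 4 |I1
bond 5 |J2

#2 stroke at J2  (Se1 fixes effort; stroke away)
#3 stroke at J2  (C1: C, integral causality)
#4 stroke at I1  (prefer integral on I1)
#0 stroke at J1  (1-jn J1 has f-setter on 4)
#1 stroke at TF1  (TF1: transformer flips bond 0)
#5 stroke at J2  (common-f at J2 fixed by 1)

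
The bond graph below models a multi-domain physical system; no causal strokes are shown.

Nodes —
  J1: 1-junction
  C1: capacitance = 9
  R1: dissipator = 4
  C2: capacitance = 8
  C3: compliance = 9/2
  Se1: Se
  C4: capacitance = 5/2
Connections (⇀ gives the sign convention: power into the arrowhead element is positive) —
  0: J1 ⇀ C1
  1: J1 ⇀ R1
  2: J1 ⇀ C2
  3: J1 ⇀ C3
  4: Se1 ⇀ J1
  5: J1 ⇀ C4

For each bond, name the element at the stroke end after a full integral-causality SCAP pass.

#0 |J1
#1 |R1
#2 |J1
#3 |J1
#4 |J1
#5 |J1

#4 stroke at J1  (Se1 (Se) sets effort on bond)
#0 stroke at J1  (C1 outputs effort q/C1)
#2 stroke at J1  (prefer integral on C2)
#3 stroke at J1  (prefer integral on C3)
#5 stroke at J1  (C4 outputs effort q/C4)
#1 stroke at R1  (closing 1-jn rule on J1)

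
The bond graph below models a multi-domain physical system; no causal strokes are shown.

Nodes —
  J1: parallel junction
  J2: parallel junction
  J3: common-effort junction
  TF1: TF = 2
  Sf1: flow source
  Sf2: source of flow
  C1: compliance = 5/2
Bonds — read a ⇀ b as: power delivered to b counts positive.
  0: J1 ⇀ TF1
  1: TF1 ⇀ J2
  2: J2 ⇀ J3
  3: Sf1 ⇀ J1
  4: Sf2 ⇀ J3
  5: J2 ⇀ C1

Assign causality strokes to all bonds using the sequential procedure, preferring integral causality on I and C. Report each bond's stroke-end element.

#0 stroke at J1
#1 stroke at TF1
#2 stroke at J3
#3 stroke at Sf1
#4 stroke at Sf2
#5 stroke at J2

b3 →Sf1  (Sf1 (Sf) sets flow on bond)
b4 →Sf2  (Sf2 (Sf) sets flow on bond)
b0 →J1  (J1 needs exactly one e-in)
b2 →J3  (J3: last free bond brings effort in)
b1 →TF1  (TF1 one-in-one-out from 0)
b5 →J2  (J2: last free bond brings effort in)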